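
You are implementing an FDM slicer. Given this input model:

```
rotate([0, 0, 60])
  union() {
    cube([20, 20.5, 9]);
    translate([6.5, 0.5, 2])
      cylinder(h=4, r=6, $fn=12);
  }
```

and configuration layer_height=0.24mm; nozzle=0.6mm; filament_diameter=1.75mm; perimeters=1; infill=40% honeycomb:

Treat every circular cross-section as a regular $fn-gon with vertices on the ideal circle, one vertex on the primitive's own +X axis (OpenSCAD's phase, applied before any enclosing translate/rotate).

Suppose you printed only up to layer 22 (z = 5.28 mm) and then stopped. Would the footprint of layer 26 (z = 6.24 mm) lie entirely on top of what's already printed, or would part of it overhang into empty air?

entirely on top

Compare the two slices. At z = 5.28: the 20×20.5 cube contributes its full rectangle (area 410.00 mm²); the r=6 cylinder at (6.5, 0.5) contributes a regular 12-gon of circumradius 6 (area = (12/2)·6.000²·sin(360°/12) = 108.00 mm²); Taking the union: the regions partially overlap — summed areas 518.00 mm² minus the doubly-counted overlap 59.93 mm² gives 458.07 mm² — area = 458.07 mm²; (whole slice rotated 60° about Z — lengths, areas and connectivity unchanged). At z = 6.24: the cube (footprint 20×20.5) is included at this height (area 410.00 mm²); the cylinder at (6.5, 0.5) is not intersected at this z (z outside [2, 6]); Merging all regions: only the 20×20.5 cube is present, so the union is just that shape — area = 410.00 mm²; (whole slice rotated 60° about Z — lengths, areas and connectivity unchanged). Checking containment: the cross-section at z = 6.24 is a subset of the cross-section at z = 5.28.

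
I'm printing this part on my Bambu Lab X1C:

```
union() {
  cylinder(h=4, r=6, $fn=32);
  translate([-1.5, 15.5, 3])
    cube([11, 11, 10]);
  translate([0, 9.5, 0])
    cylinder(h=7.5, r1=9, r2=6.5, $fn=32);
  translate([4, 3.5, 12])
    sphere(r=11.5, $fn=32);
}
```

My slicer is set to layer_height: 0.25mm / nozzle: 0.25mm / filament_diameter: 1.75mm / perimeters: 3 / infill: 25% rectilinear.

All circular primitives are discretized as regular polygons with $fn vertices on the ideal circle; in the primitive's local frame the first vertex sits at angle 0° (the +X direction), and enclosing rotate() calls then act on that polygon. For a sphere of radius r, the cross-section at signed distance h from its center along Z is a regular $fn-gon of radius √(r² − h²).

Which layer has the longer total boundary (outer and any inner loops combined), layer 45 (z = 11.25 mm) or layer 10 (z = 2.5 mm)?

Layer 45 (z = 11.25): the cylinder does not reach this height (z outside [0, 4]); the cube at (-1.5, 15.5) (footprint 11×11) is included at this height (perimeter 44.00 mm); the cone at (0, 9.5) is not intersected at this z (z outside [0, 7.5]); the sphere at (4, 3.5): section is a regular 32-gon, circumradius = √(r²−h²) = √(11.5²−0.75²) = 11.476 (perimeter = 2·32·11.476·sin(180°/32) = 71.99 mm); Taking the union: the 2 present regions are separate (no shared area or edge), so areas and boundary lengths simply add and each stays a separate island — boundary = 115.99 mm. So its perimeter = 115.99 mm. Layer 10 (z = 2.5): the cylinder: section is a regular 32-gon, circumradius r=6 (perimeter = 2·32·6.000·sin(180°/32) = 37.64 mm); the cube at (-1.5, 15.5) does not reach this height (z outside [3, 13]); the cone at (0, 9.5) contributes a regular 32-gon of circumradius 8.167 (interpolated between r1=9 and r2=6.5 at t=0.333) (perimeter = 2·32·8.167·sin(180°/32) = 51.23 mm); the r=11.5 sphere at (4, 3.5) slices to a regular 32-gon of circumradius 6.481 (√(r²−h²) with h=9.5 from center) (perimeter = 2·32·6.481·sin(180°/32) = 40.65 mm); Merging all regions: the regions partially overlap (shared area 129.11 mm²), so the edge portions inside another operand are dropped and the merged outline is re-measured after clipping — boundary = 67.73 mm. So its perimeter = 67.73 mm. Layer 45 is larger (115.99 vs 67.73 mm).

layer 45 (z = 11.25 mm)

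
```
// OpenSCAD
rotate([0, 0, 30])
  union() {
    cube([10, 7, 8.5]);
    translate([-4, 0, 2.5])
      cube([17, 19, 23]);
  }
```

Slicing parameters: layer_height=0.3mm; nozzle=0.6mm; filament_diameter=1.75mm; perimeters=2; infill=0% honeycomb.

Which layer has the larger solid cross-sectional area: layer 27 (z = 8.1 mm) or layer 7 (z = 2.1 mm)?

Layer 27 (z = 8.1): the cube is present — its section is the full 10×7 rectangle (area 70.00 mm²); the cube at (-4, 0) (footprint 17×19) is included at this height (area 323.00 mm²); Taking the union: the 10×7 cube lies entirely inside the 17×19 cube at (-4, 0), so the union is just the 17×19 cube at (-4, 0) — area = 323.00 mm²; (rotated 30° about Z; rotation is an isometry so areas/perimeters/island counts are preserved). So its area = 323.00 mm². Layer 7 (z = 2.1): the 10×7 cube contributes its full rectangle (area 70.00 mm²); the cube at (-4, 0) does not reach this height (z outside [2.5, 25.5]); Combining (union): only the 10×7 cube is present, so the union is just that shape — area = 70.00 mm²; (whole slice rotated 30° about Z — lengths, areas and connectivity unchanged). So its area = 70.00 mm². Layer 27 is larger (323.00 vs 70.00 mm²).

layer 27 (z = 8.1 mm)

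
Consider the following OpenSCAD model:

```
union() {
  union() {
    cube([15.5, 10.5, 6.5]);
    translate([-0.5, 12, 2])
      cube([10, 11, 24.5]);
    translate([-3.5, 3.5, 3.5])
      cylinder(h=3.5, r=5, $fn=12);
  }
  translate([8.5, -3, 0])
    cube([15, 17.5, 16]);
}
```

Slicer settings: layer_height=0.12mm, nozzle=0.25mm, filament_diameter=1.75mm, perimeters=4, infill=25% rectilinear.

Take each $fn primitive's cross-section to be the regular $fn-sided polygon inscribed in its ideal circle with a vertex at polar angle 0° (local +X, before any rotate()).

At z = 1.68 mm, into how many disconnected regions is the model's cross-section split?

At z = 1.68 mm: the cube (footprint 15.5×10.5) is included at this height; the cube at (-0.5, 12) is absent (z outside [2, 26.5]); the cylinder at (-3.5, 3.5) is absent (z outside [3.5, 7]); Merging all regions: only the 15.5×10.5 cube is present, so the union is just that shape — 1 connected region; the cube at (8.5, -3) (footprint 15×17.5) is included at this height; Merging all regions: the regions partially overlap (shared area 73.50 mm²), so overlapping operands fuse into one piece — 1 connected region. The result has 1 disconnected region.

1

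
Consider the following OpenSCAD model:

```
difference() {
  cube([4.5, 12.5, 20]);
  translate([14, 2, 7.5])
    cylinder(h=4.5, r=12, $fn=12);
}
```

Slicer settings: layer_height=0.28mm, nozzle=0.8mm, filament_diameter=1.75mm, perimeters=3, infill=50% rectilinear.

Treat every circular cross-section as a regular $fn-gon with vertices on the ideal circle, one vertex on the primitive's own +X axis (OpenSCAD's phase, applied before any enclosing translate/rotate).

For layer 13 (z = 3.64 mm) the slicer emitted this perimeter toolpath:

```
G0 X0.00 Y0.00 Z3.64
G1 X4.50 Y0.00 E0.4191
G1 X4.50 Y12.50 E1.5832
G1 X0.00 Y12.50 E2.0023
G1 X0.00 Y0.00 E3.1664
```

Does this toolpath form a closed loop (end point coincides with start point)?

Start point (G0): (0.00, 0.00). End point (last G1): the path returns to the start — closed.

yes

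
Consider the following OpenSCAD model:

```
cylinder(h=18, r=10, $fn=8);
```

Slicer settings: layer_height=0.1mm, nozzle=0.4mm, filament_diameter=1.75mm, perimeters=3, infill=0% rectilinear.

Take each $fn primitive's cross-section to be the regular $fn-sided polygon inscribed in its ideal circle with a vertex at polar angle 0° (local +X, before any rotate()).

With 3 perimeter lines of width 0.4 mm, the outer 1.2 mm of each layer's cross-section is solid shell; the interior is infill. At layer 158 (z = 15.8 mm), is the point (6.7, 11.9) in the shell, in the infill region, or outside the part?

outside

At z = 15.8 mm: the r=10 cylinder contributes a regular 8-gon of circumradius 10. Overall, the cross-section is a single solid region. The nearest boundary edge runs (7.07, 7.07)→(0.00, 10.00); distance from the point to it = 4.32 mm. The point is not inside any of the regions above, so it lies outside the cross-section (4.32 mm from the nearest boundary).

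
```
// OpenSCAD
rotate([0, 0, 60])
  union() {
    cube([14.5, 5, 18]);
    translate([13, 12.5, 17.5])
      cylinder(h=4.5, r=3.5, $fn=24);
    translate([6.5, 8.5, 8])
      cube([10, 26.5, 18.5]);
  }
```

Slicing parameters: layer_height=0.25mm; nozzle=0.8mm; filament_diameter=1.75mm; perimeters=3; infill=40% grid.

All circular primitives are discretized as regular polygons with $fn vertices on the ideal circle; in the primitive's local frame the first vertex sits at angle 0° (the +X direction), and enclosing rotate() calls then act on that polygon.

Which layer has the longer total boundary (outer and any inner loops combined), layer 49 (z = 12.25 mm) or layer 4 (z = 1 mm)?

Layer 49 (z = 12.25): the cube is present — its section is the full 14.5×5 rectangle (perimeter 39.00 mm); the cylinder at (13, 12.5) is not intersected at this z (z outside [17.5, 22]); the 10×26.5 cube at (6.5, 8.5) contributes its full rectangle (perimeter 73.00 mm); Taking the union: the 2 present regions are separate (no shared area or edge), so areas and boundary lengths simply add and each stays a separate island — boundary = 112.00 mm; (rotated 60° about Z; rotation is an isometry so areas/perimeters/island counts are preserved). So its perimeter = 112.00 mm. Layer 4 (z = 1): the 14.5×5 cube contributes its full rectangle (perimeter 39.00 mm); the cylinder at (13, 12.5) does not reach this height (z outside [17.5, 22]); the cube at (6.5, 8.5) is not intersected at this z (z outside [8, 26.5]); Taking the union: only the 14.5×5 cube is present, so the union is just that shape — boundary = 39.00 mm; (rotated 60° about Z; rotation is an isometry so areas/perimeters/island counts are preserved). So its perimeter = 39.00 mm. Layer 49 is larger (112.00 vs 39.00 mm).

layer 49 (z = 12.25 mm)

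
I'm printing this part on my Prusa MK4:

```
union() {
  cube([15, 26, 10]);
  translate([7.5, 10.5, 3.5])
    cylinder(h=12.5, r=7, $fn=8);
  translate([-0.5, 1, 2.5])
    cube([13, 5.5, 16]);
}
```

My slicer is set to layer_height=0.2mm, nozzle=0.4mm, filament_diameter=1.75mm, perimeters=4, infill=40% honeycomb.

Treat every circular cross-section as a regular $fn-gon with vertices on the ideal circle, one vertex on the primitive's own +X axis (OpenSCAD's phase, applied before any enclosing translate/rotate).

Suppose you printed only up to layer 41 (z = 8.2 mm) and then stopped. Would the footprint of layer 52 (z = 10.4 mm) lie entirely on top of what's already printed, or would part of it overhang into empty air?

entirely on top

Compare the two slices. At z = 8.2: the cube is present — its section is the full 15×26 rectangle (area 390.00 mm²); the r=7 cylinder at (7.5, 10.5) gives a regular 8-gon of circumradius 7 (constant along its height) (area = (8/2)·7.000²·sin(360°/8) = 138.59 mm²); the cube at (-0.5, 1) is present — its section is the full 13×5.5 rectangle (area 71.50 mm²); Taking the union: the regions partially overlap — summed areas 600.09 mm² minus the doubly-counted overlap 207.34 mm² gives 392.75 mm² — area = 392.75 mm². At z = 10.4: the cube is not intersected at this z (z outside [0, 10]); the r=7 cylinder at (7.5, 10.5) contributes a regular 8-gon of circumradius 7 (area = (8/2)·7.000²·sin(360°/8) = 138.59 mm²); the 13×5.5 cube at (-0.5, 1) contributes its full rectangle (area 71.50 mm²); Merging all regions: the regions partially overlap — summed areas 210.09 mm² minus the doubly-counted overlap 19.78 mm² gives 190.31 mm² — area = 190.31 mm². Checking containment: the cross-section at z = 10.4 is a subset of the cross-section at z = 8.2.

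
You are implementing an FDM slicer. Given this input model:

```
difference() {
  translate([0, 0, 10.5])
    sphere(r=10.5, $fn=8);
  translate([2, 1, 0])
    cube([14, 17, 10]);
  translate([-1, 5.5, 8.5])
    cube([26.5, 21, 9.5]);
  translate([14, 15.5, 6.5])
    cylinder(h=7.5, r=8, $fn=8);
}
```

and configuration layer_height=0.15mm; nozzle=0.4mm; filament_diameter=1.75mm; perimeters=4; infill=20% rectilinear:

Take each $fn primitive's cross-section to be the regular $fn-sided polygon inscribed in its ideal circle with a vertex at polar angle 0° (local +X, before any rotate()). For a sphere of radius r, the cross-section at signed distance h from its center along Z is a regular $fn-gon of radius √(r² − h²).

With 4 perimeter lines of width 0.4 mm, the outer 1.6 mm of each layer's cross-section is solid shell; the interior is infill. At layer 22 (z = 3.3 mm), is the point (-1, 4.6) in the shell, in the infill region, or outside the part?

At z = 3.3 mm: the r=10.5 sphere contributes a regular 8-gon of circumradius √(10.5²−7.2²) = 7.643; the 14×17 cube at (2, 1) contributes its full rectangle; the cube at (-1, 5.5) does not reach this height (z outside [8.5, 18]); the cylinder at (14, 15.5) does not reach this height (z outside [6.5, 14]); Taking the first minus the rest: starting from the r=10.5 sphere, the 14×17 cube at (2, 1) partially overlaps it — only the 21.41 mm² overlap (of its 238.00 mm²) is removed, clipping the outline — 1 connected region. Overall, the cross-section is a single solid region. The nearest boundary edge runs (-5.40, 5.40)→(0.00, 7.64); distance from the point to it = 2.43 mm. The point is inside the cross-section and 2.43 mm from the nearest boundary — more than the 1.6 mm shell width (4 × 0.4), so it's in the infill interior.

infill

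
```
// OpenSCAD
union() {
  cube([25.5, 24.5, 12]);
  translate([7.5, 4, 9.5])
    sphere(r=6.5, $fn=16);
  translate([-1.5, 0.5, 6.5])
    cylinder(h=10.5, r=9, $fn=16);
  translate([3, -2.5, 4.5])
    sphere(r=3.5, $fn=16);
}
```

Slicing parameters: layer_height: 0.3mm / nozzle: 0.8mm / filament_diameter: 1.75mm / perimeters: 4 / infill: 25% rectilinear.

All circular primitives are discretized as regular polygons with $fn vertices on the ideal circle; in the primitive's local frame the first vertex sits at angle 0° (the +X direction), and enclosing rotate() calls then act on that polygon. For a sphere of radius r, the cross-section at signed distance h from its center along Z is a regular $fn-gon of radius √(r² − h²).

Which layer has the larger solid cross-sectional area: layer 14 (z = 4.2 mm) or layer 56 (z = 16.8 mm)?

Layer 14 (z = 4.2): the cube (footprint 25.5×24.5) is included at this height (area 624.75 mm²); the r=6.5 sphere at (7.5, 4) slices to a regular 16-gon of circumradius 3.763 (√(r²−h²) with h=5.3 from center) (area = (16/2)·3.763²·sin(360°/16) = 43.35 mm²); the cylinder at (-1.5, 0.5) does not reach this height (z outside [6.5, 17]); the sphere at (3, -2.5): section is a regular 16-gon, circumradius = √(r²−h²) = √(3.5²−0.3²) = 3.487 (area = (16/2)·3.487²·sin(360°/16) = 37.23 mm²); Combining (union): the regions partially overlap — summed areas 705.33 mm² minus the doubly-counted overlap 46.41 mm² gives 658.92 mm² — area = 658.92 mm². So its area = 658.92 mm². Layer 56 (z = 16.8): the cube does not reach this height (z outside [0, 12]); the sphere at (7.5, 4) is not intersected at this z (|z−center|=7.300 > r=6.5); the cylinder at (-1.5, 0.5): section is a regular 16-gon, circumradius r=9 (area = (16/2)·9.000²·sin(360°/16) = 247.98 mm²); the sphere at (3, -2.5) is absent (|z−center|=12.300 > r=3.5); Taking the union: only the r=9 cylinder at (-1.5, 0.5) is present, so the union is just that shape — area = 247.98 mm². So its area = 247.98 mm². Layer 14 is larger (658.92 vs 247.98 mm²).

layer 14 (z = 4.2 mm)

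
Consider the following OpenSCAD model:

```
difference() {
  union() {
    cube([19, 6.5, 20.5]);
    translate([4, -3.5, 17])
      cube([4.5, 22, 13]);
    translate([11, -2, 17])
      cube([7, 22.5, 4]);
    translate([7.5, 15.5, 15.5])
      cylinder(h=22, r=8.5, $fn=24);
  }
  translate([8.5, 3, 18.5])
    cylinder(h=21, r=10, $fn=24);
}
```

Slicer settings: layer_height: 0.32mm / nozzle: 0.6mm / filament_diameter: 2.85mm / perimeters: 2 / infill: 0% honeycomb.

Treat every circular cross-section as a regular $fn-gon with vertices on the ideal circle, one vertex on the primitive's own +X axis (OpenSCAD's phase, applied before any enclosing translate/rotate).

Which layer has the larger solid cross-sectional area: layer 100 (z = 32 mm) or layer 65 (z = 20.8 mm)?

Layer 100 (z = 32): the cube is absent (z outside [0, 20.5]); the cube at (4, -3.5) is not intersected at this z (z outside [17, 30]); the cube at (11, -2) is absent (z outside [17, 21]); the r=8.5 cylinder at (7.5, 15.5) contributes a regular 24-gon of circumradius 8.5 (area = (24/2)·8.500²·sin(360°/24) = 224.40 mm²); Combining (union): only the r=8.5 cylinder at (7.5, 15.5) is present, so the union is just that shape — area = 224.40 mm²; the r=10 cylinder at (8.5, 3) gives a regular 24-gon of circumradius 10 (constant along its height) (area = (24/2)·10.000²·sin(360°/24) = 310.58 mm²); After the difference (first − rest): starting from the result so far (224.40 mm²), the r=10 cylinder at (8.5, 3) partially overlaps it — only the 54.19 mm² overlap (of its 310.58 mm²) is removed, clipping the outline — area = 170.20 mm². So its area = 170.20 mm². Layer 65 (z = 20.8): the cube is not intersected at this z (z outside [0, 20.5]); the cube at (4, -3.5) (footprint 4.5×22) is included at this height (area 99.00 mm²); the cube at (11, -2) is present — its section is the full 7×22.5 rectangle (area 157.50 mm²); the r=8.5 cylinder at (7.5, 15.5) contributes a regular 24-gon of circumradius 8.5 (area = (24/2)·8.500²·sin(360°/24) = 224.40 mm²); Merging all regions: the regions partially overlap — summed areas 480.90 mm² minus the doubly-counted overlap 100.18 mm² gives 380.72 mm² — area = 380.72 mm²; the cylinder at (8.5, 3): section is a regular 24-gon, circumradius r=10 (area = (24/2)·10.000²·sin(360°/24) = 310.58 mm²); Taking the first minus the rest: starting from that combined region (380.72 mm²), the r=10 cylinder at (8.5, 3) partially overlaps it — only the 178.68 mm² overlap (of its 310.58 mm²) is removed, clipping the outline — area = 202.03 mm². So its area = 202.03 mm². Layer 65 is larger (202.03 vs 170.20 mm²).

layer 65 (z = 20.8 mm)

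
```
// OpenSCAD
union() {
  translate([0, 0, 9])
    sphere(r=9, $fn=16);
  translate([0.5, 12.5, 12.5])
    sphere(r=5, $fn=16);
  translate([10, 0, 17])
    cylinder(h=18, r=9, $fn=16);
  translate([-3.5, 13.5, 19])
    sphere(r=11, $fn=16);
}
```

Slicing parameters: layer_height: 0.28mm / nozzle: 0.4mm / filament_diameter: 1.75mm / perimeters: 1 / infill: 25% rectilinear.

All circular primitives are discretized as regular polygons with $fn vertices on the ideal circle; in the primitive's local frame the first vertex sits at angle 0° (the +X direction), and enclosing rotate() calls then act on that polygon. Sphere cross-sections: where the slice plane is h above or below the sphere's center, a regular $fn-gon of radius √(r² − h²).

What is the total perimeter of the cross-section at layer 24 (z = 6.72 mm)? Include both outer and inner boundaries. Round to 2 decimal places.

54.35 mm

At z = 6.72 mm: the sphere: section is a regular 16-gon, circumradius = √(r²−h²) = √(9²−2.28²) = 8.706 (perimeter = 2·16·8.706·sin(180°/16) = 54.35 mm); the sphere at (0.5, 12.5) is not intersected at this z (|z−center|=5.780 > r=5); the cylinder at (10, 0) is not intersected at this z (z outside [17, 35]); the sphere at (-3.5, 13.5) is not intersected at this z (|z−center|=12.280 > r=11); Merging all regions: only the r=9 sphere is present, so the union is just that shape — boundary = 54.35 mm. Overall, the cross-section is a single solid region. Total boundary length (outer) = 54.35 mm.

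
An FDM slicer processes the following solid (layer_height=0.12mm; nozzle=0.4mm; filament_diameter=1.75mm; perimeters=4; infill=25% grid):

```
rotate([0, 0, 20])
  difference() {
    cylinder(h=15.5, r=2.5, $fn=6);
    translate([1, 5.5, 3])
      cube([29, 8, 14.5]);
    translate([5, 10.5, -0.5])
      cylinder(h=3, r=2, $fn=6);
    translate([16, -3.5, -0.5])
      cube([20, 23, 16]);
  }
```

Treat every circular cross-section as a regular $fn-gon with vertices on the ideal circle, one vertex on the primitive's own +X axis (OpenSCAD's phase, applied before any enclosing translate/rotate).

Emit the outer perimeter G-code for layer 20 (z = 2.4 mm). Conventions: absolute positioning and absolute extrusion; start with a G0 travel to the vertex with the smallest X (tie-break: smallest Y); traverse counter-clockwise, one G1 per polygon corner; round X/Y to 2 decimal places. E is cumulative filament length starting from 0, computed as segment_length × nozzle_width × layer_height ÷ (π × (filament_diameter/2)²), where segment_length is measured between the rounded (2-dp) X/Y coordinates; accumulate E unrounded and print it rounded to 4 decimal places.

G0 X-2.35 Y-0.86 Z2.40
G1 X-0.43 Y-2.46 E0.0499
G1 X1.92 Y-1.61 E0.0997
G1 X2.35 Y0.86 E0.1498
G1 X0.43 Y2.46 E0.1997
G1 X-1.92 Y1.61 E0.2495
G1 X-2.35 Y-0.86 E0.2996

At z = 2.4 mm: the cylinder: section is a regular 6-gon, circumradius r=2.5; the cube at (1, 5.5) does not reach this height (z outside [3, 17.5]); the cylinder at (5, 10.5): section is a regular 6-gon, circumradius r=2; the 20×23 cube at (16, -3.5) contributes its full rectangle; Subtracting the remaining from the first: starting from the r=2.5 cylinder, the r=2 cylinder at (5, 10.5) misses the remaining region (no effect); the 20×23 cube at (16, -3.5) misses the remaining region (no effect) — 1 connected region; (whole slice rotated 20° about Z — lengths, areas and connectivity unchanged). The outline is a single polygon with 6 vertices. Extrusion per mm of travel: 0.4 × 0.12 / (π × 0.875²) = 0.019956. Accumulating E over each segment gives final E = 0.2996.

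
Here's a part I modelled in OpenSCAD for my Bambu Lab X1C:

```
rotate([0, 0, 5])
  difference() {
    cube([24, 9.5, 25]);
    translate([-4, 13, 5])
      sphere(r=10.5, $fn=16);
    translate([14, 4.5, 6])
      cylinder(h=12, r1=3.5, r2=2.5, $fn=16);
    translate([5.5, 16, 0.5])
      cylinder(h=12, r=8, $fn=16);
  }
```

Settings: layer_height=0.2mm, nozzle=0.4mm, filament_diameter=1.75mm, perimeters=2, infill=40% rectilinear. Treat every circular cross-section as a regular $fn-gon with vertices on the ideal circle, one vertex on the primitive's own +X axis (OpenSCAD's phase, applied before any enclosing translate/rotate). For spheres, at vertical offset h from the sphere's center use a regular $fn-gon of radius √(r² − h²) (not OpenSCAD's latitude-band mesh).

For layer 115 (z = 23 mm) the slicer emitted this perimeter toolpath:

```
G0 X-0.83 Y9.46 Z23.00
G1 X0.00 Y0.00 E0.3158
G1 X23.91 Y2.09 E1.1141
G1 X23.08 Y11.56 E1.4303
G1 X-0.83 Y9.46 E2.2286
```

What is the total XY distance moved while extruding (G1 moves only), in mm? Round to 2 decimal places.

67.01 mm

Sum the Euclidean lengths of each G1 segment: total = 67.01 mm.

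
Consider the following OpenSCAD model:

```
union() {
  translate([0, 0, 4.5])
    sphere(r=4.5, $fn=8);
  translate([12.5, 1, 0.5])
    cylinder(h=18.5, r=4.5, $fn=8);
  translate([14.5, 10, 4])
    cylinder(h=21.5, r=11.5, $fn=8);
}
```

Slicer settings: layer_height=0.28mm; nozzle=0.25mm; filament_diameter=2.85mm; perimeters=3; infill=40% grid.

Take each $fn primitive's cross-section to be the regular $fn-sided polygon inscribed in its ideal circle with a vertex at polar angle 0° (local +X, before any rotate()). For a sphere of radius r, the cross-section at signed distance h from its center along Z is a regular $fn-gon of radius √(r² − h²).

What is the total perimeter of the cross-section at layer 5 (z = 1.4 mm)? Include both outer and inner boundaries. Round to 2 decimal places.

47.53 mm

At z = 1.4 mm: the r=4.5 sphere contributes a regular 8-gon of circumradius √(4.5²−3.1²) = 3.262 (perimeter = 2·8·3.262·sin(180°/8) = 19.97 mm); the r=4.5 cylinder at (12.5, 1) contributes a regular 8-gon of circumradius 4.5 (perimeter = 2·8·4.500·sin(180°/8) = 27.55 mm); the cylinder at (14.5, 10) does not reach this height (z outside [4, 25.5]); Merging all regions: the 2 present regions are separate (no shared area or edge), so areas and boundary lengths simply add and each stays a separate island — boundary = 47.53 mm. Overall, the cross-section has 2 separate islands. Total boundary length (outer) = 47.53 mm.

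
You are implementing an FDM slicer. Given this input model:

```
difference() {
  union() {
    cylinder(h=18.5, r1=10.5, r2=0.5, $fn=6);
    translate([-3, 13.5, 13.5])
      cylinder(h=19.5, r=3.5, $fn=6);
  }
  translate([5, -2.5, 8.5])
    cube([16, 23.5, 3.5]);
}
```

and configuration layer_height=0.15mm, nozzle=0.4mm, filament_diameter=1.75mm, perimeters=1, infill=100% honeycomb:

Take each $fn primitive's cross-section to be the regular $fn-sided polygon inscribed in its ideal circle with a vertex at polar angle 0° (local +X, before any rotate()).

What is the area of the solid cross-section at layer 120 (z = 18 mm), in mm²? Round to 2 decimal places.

33.37 mm²

At z = 18 mm: the cone contributes a regular 6-gon of circumradius 0.770 (interpolated between r1=10.5 and r2=0.5 at t=0.973) (area = (6/2)·0.770²·sin(360°/6) = 1.54 mm²); the r=3.5 cylinder at (-3, 13.5) gives a regular 6-gon of circumradius 3.5 (constant along its height) (area = (6/2)·3.500²·sin(360°/6) = 31.83 mm²); Combining (union): the 2 present regions are separate (no shared area or edge), so areas and boundary lengths simply add and each stays a separate island — area = 33.37 mm²; the cube at (5, -2.5) is not intersected at this z (z outside [8.5, 12]); After the difference (first − rest): none of the subtracted shapes is present at this height, so the result so far is unchanged — area = 33.37 mm². Overall, the cross-section has 2 separate islands. Net area = 33.37 mm².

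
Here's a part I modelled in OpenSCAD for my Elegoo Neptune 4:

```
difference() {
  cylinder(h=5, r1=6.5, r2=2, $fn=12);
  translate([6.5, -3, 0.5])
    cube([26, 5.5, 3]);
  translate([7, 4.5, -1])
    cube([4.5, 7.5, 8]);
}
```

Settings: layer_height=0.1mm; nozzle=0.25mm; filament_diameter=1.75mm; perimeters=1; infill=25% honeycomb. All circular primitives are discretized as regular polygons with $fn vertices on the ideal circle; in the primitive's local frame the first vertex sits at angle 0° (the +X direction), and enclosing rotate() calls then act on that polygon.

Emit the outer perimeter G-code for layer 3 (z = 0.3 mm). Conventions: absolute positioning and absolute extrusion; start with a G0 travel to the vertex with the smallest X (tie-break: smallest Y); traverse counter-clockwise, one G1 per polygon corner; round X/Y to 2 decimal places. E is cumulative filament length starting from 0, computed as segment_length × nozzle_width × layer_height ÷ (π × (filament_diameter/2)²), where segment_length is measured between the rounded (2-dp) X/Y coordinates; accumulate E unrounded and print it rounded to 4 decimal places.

At z = 0.3 mm: the cone: at t=0.060 of its height the radius interpolates to r₁+(r₂−r₁)t = 6.230, giving a regular 12-gon of that circumradius; the cube at (6.5, -3) is absent (z outside [0.5, 3.5]); the cube at (7, 4.5) (footprint 4.5×7.5) is included at this height; After the difference (first − rest): starting from the cone, the 4.5×7.5 cube at (7, 4.5) misses the remaining region (no effect) — 1 connected region. The outline is a single polygon with 12 vertices. Extrusion per mm of travel: 0.25 × 0.1 / (π × 0.875²) = 0.010394. Accumulating E over each segment gives final E = 0.4024.

G0 X-6.23 Y0.00 Z0.30
G1 X-5.40 Y-3.11 E0.0335
G1 X-3.12 Y-5.40 E0.0670
G1 X0.00 Y-6.23 E0.1006
G1 X3.12 Y-5.40 E0.1342
G1 X5.40 Y-3.12 E0.1677
G1 X6.23 Y0.00 E0.2012
G1 X5.40 Y3.11 E0.2347
G1 X3.12 Y5.40 E0.2683
G1 X0.00 Y6.23 E0.3018
G1 X-3.11 Y5.40 E0.3353
G1 X-5.40 Y3.11 E0.3689
G1 X-6.23 Y0.00 E0.4024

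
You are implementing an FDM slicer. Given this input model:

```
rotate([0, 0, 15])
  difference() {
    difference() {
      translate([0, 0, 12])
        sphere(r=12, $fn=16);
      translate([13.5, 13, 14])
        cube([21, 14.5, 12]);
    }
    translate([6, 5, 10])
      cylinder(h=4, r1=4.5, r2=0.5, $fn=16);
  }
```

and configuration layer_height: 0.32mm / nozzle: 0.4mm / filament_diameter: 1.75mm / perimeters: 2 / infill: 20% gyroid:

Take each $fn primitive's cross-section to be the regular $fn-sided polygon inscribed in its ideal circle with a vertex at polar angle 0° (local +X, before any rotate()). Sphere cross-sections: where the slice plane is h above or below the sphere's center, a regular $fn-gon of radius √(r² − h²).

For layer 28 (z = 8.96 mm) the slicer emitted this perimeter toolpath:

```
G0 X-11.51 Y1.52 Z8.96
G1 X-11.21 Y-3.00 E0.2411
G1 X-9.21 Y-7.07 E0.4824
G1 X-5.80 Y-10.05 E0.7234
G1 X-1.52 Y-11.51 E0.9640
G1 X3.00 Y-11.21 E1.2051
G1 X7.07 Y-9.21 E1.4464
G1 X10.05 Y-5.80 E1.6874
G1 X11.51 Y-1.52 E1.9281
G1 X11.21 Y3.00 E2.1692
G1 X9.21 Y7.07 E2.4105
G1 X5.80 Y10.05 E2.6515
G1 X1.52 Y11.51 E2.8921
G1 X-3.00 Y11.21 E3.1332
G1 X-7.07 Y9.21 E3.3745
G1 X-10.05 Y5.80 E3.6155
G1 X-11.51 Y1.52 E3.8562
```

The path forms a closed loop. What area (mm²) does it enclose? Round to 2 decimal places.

412.46 mm²

Apply the shoelace formula to the sequence of (X, Y) vertices; enclosed area = 412.46 mm².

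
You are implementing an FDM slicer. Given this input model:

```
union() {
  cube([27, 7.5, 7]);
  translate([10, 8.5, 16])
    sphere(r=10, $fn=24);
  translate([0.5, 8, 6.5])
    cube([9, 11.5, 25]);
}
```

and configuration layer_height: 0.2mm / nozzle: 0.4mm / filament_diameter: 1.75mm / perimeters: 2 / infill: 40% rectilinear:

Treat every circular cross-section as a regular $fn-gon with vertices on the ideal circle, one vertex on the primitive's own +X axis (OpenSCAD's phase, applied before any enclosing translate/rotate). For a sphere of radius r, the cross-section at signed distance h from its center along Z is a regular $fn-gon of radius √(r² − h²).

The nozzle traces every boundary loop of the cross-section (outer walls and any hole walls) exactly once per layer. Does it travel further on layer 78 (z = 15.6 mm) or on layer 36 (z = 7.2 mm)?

layer 78 (z = 15.6 mm)

Layer 78 (z = 15.6): the cube is absent (z outside [0, 7]); the sphere at (10, 8.5): section is a regular 24-gon, circumradius = √(r²−h²) = √(10²−0.4²) = 9.992 (perimeter = 2·24·9.992·sin(180°/24) = 62.60 mm); the cube at (0.5, 8) (footprint 9×11.5) is included at this height (perimeter 41.00 mm); Taking the union: the regions partially overlap (shared area 76.18 mm²), so the edge portions inside another operand are dropped and the merged outline is re-measured after clipping — boundary = 68.58 mm. So its perimeter = 68.58 mm. Layer 36 (z = 7.2): the cube is absent (z outside [0, 7]); the r=10 sphere at (10, 8.5) slices to a regular 24-gon of circumradius 4.750 (√(r²−h²) with h=8.8 from center) (perimeter = 2·24·4.750·sin(180°/24) = 29.76 mm); the cube at (0.5, 8) is present — its section is the full 9×11.5 rectangle (perimeter 41.00 mm); Merging all regions: the regions partially overlap (shared area 17.27 mm²), so the edge portions inside another operand are dropped and the merged outline is re-measured after clipping — boundary = 53.95 mm. So its perimeter = 53.95 mm. Layer 78 is larger (68.58 vs 53.95 mm).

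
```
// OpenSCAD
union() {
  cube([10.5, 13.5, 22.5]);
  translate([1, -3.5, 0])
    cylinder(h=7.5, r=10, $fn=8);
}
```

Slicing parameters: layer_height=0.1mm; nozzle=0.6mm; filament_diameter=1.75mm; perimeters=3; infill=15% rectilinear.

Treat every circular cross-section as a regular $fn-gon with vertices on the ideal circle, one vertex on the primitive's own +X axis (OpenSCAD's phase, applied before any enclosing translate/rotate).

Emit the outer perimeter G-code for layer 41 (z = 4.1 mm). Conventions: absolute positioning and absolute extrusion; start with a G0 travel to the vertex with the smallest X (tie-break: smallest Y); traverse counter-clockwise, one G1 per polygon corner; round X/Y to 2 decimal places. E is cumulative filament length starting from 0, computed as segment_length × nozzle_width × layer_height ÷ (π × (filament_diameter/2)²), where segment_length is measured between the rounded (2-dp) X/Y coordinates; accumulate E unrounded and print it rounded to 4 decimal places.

G0 X-9.00 Y-3.50 Z4.10
G1 X-6.07 Y-10.57 E0.1909
G1 X1.00 Y-13.50 E0.3818
G1 X8.07 Y-10.57 E0.5727
G1 X11.00 Y-3.50 E0.7636
G1 X9.55 Y0.00 E0.8581
G1 X10.50 Y0.00 E0.8818
G1 X10.50 Y13.50 E1.2186
G1 X0.00 Y13.50 E1.4805
G1 X0.00 Y6.09 E1.6654
G1 X-6.07 Y3.57 E1.8293
G1 X-9.00 Y-3.50 E2.0202

At z = 4.1 mm: the 10.5×13.5 cube contributes its full rectangle; the r=10 cylinder at (1, -3.5) gives a regular 8-gon of circumradius 10 (constant along its height); Combining (union): the regions partially overlap (shared area 44.54 mm²), so overlapping operands fuse into one piece — 1 connected region. The outline is a single polygon with 11 vertices. Extrusion per mm of travel: 0.6 × 0.1 / (π × 0.875²) = 0.024945. Accumulating E over each segment gives final E = 2.0202.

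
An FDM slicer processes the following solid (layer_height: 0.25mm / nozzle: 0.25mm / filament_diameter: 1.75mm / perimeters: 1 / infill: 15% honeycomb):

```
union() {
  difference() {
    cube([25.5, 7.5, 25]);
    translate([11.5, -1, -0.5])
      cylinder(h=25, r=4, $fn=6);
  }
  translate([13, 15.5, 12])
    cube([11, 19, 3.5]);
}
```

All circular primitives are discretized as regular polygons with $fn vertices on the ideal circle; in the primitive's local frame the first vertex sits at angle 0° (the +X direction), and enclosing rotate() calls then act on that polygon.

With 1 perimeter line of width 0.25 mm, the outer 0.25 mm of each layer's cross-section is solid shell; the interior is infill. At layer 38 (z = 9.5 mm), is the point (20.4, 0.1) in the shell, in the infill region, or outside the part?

shell

At z = 9.5 mm: the cube is present — its section is the full 25.5×7.5 rectangle; the r=4 cylinder at (11.5, -1) contributes a regular 6-gon of circumradius 4; After the difference (first − rest): starting from the 25.5×7.5 cube, the r=4 cylinder at (11.5, -1) partially overlaps it — only the 13.36 mm² overlap (of its 41.57 mm²) is removed, clipping the outline — 1 connected region; the cube at (13, 15.5) is not intersected at this z (z outside [12, 15.5]); Merging all regions: only the result so far is present, so the union is just that shape — 1 connected region. Overall, the cross-section is a single solid region. The nearest boundary edge runs (25.50, 0.00)→(14.92, 0.00); distance from the point to it = 0.10 mm. The point is inside the cross-section, 0.10 mm from the nearest boundary — within the 0.25 mm shell band (1 × 0.25).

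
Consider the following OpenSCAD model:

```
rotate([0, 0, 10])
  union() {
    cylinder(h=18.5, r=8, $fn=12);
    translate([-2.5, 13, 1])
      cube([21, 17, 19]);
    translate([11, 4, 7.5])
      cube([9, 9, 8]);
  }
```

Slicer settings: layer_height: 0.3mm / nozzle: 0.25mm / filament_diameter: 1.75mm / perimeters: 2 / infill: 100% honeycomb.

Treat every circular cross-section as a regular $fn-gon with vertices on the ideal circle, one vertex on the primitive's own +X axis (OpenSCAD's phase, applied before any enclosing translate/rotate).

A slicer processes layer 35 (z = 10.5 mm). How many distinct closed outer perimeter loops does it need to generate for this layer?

At z = 10.5 mm: the r=8 cylinder gives a regular 12-gon of circumradius 8 (constant along its height); the cube at (-2.5, 13) is present — its section is the full 21×17 rectangle; the 9×9 cube at (11, 4) contributes its full rectangle; Combining (union): the 3 present regions share edge segments without overlapping in area, so areas simply add but the touching pieces fuse into one outline (the shared edge portions become interior and drop out of the boundary) — 2 connected regions; (whole slice rotated 10° about Z — lengths, areas and connectivity unchanged). The result has 2 disconnected regions.

2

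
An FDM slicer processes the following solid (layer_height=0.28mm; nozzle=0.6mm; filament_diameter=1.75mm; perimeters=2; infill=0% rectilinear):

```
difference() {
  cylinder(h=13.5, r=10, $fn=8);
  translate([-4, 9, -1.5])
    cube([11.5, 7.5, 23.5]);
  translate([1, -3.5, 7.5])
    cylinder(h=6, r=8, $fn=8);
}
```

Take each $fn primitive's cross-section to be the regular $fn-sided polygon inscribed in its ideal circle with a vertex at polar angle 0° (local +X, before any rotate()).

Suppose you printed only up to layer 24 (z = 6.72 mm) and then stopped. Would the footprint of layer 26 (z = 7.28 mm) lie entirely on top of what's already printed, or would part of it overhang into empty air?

entirely on top

Compare the two slices. At z = 6.72: the r=10 cylinder gives a regular 8-gon of circumradius 10 (constant along its height) (area = (8/2)·10.000²·sin(360°/8) = 282.84 mm²); the 11.5×7.5 cube at (-4, 9) contributes its full rectangle (area 86.25 mm²); the cylinder at (1, -3.5) does not reach this height (z outside [7.5, 13.5]); Taking the first minus the rest: starting from the r=10 cylinder (282.84 mm²), the 11.5×7.5 cube at (-4, 9) partially overlaps it — only the 2.41 mm² overlap (of its 86.25 mm²) is removed, clipping the outline — area = 280.43 mm². At z = 7.28: the r=10 cylinder contributes a regular 8-gon of circumradius 10 (area = (8/2)·10.000²·sin(360°/8) = 282.84 mm²); the 11.5×7.5 cube at (-4, 9) contributes its full rectangle (area 86.25 mm²); the cylinder at (1, -3.5) is absent (z outside [7.5, 13.5]); After the difference (first − rest): starting from the r=10 cylinder (282.84 mm²), the 11.5×7.5 cube at (-4, 9) partially overlaps it — only the 2.41 mm² overlap (of its 86.25 mm²) is removed, clipping the outline — area = 280.43 mm². Checking containment: the cross-section at z = 7.28 is a subset of the cross-section at z = 6.72.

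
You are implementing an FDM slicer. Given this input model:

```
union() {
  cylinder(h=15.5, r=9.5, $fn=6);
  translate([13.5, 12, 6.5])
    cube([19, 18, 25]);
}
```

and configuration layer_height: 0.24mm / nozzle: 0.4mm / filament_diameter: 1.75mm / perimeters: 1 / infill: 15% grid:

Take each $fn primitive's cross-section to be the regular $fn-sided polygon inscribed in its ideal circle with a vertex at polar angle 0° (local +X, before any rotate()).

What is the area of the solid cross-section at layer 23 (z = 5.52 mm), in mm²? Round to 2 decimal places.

At z = 5.52 mm: the r=9.5 cylinder gives a regular 6-gon of circumradius 9.5 (constant along its height) (area = (6/2)·9.500²·sin(360°/6) = 234.48 mm²); the cube at (13.5, 12) does not reach this height (z outside [6.5, 31.5]); Merging all regions: only the r=9.5 cylinder is present, so the union is just that shape — area = 234.48 mm². Overall, the cross-section is a single solid region. Net area = 234.48 mm².

234.48 mm²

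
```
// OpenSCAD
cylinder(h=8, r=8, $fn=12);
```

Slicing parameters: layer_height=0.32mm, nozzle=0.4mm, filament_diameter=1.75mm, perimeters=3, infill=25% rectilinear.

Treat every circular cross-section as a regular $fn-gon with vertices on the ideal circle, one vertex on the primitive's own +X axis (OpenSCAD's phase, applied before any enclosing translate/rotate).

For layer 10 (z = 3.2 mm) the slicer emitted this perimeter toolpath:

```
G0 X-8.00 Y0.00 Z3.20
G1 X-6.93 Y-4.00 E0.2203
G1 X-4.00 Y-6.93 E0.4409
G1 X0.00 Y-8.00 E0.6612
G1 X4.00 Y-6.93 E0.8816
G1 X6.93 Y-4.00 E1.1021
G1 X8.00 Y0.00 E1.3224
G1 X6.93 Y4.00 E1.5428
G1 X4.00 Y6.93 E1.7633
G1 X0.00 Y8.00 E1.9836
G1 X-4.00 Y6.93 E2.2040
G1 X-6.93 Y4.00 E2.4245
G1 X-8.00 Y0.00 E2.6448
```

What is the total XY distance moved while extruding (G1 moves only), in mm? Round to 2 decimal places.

Sum the Euclidean lengths of each G1 segment: total = 49.70 mm.

49.70 mm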